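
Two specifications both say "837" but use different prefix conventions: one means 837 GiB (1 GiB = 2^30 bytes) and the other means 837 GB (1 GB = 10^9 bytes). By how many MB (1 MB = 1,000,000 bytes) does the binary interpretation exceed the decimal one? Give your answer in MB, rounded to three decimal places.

61,721.907 MB

837 GiB = 837 × 1,073,741,824 = 898,721,906,688 bytes
837 GB = 837 × 1,000,000,000 = 837,000,000,000 bytes
difference = 61,721,906,688 bytes
61,721,906,688 / 1,000,000 = 61,721.907 MB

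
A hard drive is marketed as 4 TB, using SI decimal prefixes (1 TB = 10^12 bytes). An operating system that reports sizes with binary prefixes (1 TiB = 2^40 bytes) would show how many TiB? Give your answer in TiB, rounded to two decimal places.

3.64 TiB

4 TB = 4 × 10^12 bytes = 4,000,000,000,000 bytes
1 TiB = 2^40 bytes = 1,099,511,627,776 bytes
4,000,000,000,000 / 1,099,511,627,776 = 3.64 TiB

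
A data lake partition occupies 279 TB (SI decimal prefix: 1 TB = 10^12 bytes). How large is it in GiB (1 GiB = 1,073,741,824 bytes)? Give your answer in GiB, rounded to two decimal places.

279 TB = 279 × 10^12 bytes = 279,000,000,000,000 bytes
1 GiB = 1,073,741,824 bytes
279,000,000,000,000 / 1,073,741,824 = 259,839.00 GiB

259,839.00 GiB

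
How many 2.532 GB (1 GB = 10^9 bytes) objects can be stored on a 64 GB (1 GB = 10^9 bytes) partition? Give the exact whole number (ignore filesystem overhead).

25

Capacity: 64 GB = 64,000,000,000 bytes
Per item: 2.532 GB = 2,532,000,000 bytes
⌊64,000,000,000 / 2,532,000,000⌋ = 25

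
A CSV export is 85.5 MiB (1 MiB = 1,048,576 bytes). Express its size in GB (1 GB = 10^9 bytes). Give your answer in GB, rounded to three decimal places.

0.090 GB

85.5 MiB × 1,048,576 bytes/MiB = 89,653,248 bytes
1 GB = 10^9 bytes = 1,000,000,000 bytes
89,653,248 / 1,000,000,000 = 0.090 GB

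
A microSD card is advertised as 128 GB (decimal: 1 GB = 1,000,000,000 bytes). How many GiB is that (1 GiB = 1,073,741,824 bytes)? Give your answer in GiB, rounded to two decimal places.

119.21 GiB

128 GB = 128 × 10^9 bytes = 128,000,000,000 bytes
1 GiB = 2^30 bytes = 1,073,741,824 bytes
128,000,000,000 / 1,073,741,824 = 119.21 GiB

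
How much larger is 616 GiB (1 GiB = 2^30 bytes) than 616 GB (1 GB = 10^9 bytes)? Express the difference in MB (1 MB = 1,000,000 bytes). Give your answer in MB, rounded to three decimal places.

616 GiB = 616 × 1,073,741,824 = 661,424,963,584 bytes
616 GB = 616 × 1,000,000,000 = 616,000,000,000 bytes
difference = 45,424,963,584 bytes
45,424,963,584 / 1,000,000 = 45,424.964 MB

45,424.964 MB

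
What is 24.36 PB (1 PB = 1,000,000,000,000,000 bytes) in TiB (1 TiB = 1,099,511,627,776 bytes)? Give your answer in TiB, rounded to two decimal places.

22,155.29 TiB

24.36 PB × 1,000,000,000,000,000 bytes/PB = 24,360,000,000,000,000 bytes
1 TiB = 1,099,511,627,776 bytes
24,360,000,000,000,000 / 1,099,511,627,776 = 22,155.29 TiB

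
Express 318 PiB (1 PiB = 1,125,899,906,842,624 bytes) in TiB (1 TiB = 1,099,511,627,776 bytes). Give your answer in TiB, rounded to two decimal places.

325,632.00 TiB

318 PiB = 318 × 2^50 bytes = 358,036,170,375,954,432 bytes
1 TiB = 1,099,511,627,776 bytes
358,036,170,375,954,432 / 1,099,511,627,776 = 325,632.00 TiB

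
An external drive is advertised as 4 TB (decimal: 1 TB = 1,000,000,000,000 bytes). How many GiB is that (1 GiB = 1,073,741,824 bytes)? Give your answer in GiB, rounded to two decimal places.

3,725.29 GiB

4 TB × 1,000,000,000,000 bytes/TB = 4,000,000,000,000 bytes
1 GiB = 2^30 bytes = 1,073,741,824 bytes
4,000,000,000,000 / 1,073,741,824 = 3,725.29 GiB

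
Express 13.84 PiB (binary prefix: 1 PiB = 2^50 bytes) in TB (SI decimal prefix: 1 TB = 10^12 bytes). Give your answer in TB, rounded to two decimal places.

13.84 PiB = 13.84 × 2^50 bytes = 15,582,454,710,701,916.16 bytes
1 TB = 1,000,000,000,000 bytes
15,582,454,710,701,916.16 / 1,000,000,000,000 = 15,582.45 TB

15,582.45 TB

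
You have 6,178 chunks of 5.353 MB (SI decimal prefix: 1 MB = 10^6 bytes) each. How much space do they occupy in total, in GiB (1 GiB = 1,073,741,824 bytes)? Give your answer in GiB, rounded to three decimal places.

30.800 GiB

Total = 6,178 × 5.353 MB = 33070.834 MB
= 33070.834 × 1,000,000 bytes = 33,070,834,000 bytes
1 GiB = 1,073,741,824 bytes
33,070,834,000 / 1,073,741,824 = 30.800 GiB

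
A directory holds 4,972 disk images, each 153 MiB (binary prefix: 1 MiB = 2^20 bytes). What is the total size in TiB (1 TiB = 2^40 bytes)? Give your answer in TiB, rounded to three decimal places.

0.725 TiB

Total = 4,972 × 153 MiB = 760,716 MiB
= 760,716 × 1,048,576 bytes = 797,668,540,416 bytes
1 TiB = 1,099,511,627,776 bytes
797,668,540,416 / 1,099,511,627,776 = 0.725 TiB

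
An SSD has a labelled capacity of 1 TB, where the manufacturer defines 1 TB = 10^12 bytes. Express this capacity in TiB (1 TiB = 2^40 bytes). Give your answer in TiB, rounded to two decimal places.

0.91 TiB

1 TB = 1 × 10^12 bytes = 1,000,000,000,000 bytes
1 TiB = 1,099,511,627,776 bytes
1,000,000,000,000 / 1,099,511,627,776 = 0.91 TiB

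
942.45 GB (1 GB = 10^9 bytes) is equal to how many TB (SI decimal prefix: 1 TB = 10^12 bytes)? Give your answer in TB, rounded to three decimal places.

0.942 TB

942.45 GB = 942.45 × 10^9 bytes = 942,450,000,000 bytes
1 TB = 10^12 bytes = 1,000,000,000,000 bytes
942,450,000,000 / 1,000,000,000,000 = 0.942 TB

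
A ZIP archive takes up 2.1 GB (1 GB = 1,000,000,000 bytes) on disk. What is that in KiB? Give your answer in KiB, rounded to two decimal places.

2,050,781.25 KiB

2.1 GB = 2.1 × 10^9 bytes = 2,100,000,000 bytes
1 KiB = 2^10 bytes = 1,024 bytes
2,100,000,000 / 1,024 = 2,050,781.25 KiB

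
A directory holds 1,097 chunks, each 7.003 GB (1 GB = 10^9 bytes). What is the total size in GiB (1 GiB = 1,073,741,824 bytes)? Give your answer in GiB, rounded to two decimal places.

7,154.69 GiB

Total = 1,097 × 7.003 GB = 7682.291 GB
= 7682.291 × 1,000,000,000 bytes = 7,682,291,000,000 bytes
1 GiB = 1,073,741,824 bytes
7,682,291,000,000 / 1,073,741,824 = 7,154.69 GiB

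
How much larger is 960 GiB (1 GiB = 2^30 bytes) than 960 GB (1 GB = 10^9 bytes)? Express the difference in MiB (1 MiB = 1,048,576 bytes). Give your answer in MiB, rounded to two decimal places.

960 GiB = 960 × 1,073,741,824 = 1,030,792,151,040 bytes
960 GB = 960 × 1,000,000,000 = 960,000,000,000 bytes
difference = 70,792,151,040 bytes
70,792,151,040 / 1,048,576 = 67,512.66 MiB

67,512.66 MiB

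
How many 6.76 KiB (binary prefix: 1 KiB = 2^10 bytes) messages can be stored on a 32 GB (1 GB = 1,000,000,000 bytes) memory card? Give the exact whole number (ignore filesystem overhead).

4,622,781

Capacity: 32 GB = 32,000,000,000 bytes
Per item: 6.76 KiB = 6,922.24 bytes
⌊32,000,000,000 / 6,922.24⌋ = 4,622,781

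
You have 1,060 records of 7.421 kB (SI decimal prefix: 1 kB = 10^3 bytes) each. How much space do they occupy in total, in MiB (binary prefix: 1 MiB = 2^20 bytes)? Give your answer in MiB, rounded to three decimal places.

Total = 1,060 × 7.421 kB = 7866.26 kB
= 7866.26 × 1,000 bytes = 7,866,260 bytes
1 MiB = 1,048,576 bytes
7,866,260 / 1,048,576 = 7.502 MiB

7.502 MiB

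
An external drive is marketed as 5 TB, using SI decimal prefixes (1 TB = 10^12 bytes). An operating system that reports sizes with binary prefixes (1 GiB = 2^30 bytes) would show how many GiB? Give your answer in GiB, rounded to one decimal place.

5 TB × 1,000,000,000,000 bytes/TB = 5,000,000,000,000 bytes
1 GiB = 1,073,741,824 bytes
5,000,000,000,000 / 1,073,741,824 = 4,656.6 GiB

4,656.6 GiB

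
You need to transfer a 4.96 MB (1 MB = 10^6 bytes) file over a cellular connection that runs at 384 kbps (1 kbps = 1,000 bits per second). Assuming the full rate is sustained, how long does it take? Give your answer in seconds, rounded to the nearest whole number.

4.96 MB = 4,960,000 bytes = 39,680,000 bits
384 kbps = 384,000 bits/s
time = 39,680,000 / 384,000 = 103 s

103 seconds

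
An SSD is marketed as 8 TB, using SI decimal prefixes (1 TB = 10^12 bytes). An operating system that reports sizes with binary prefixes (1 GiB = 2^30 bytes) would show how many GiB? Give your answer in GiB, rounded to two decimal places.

7,450.58 GiB

8 TB × 1,000,000,000,000 bytes/TB = 8,000,000,000,000 bytes
1 GiB = 1,073,741,824 bytes
8,000,000,000,000 / 1,073,741,824 = 7,450.58 GiB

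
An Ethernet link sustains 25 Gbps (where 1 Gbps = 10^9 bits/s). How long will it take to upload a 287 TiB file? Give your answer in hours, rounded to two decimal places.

28.05 hours

287 TiB = 315,559,837,171,712 bytes = 2,524,478,697,373,696 bits
25 Gbps = 25,000,000,000 bits/s
time = 2,524,478,697,373,696 / 25,000,000,000 = 100,979.1479 s
100,979.1479 s / 3600 = 28.05 hours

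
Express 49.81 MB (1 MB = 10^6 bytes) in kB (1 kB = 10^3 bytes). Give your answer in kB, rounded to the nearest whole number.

49.81 MB × 1,000,000 bytes/MB = 49,810,000 bytes
1 kB = 1,000 bytes
49,810,000 / 1,000 = 49,810 kB

49,810 kB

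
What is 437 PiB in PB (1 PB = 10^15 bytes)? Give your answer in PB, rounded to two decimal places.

437 PiB = 437 × 2^50 bytes = 492,018,259,290,226,688 bytes
1 PB = 10^15 bytes = 1,000,000,000,000,000 bytes
492,018,259,290,226,688 / 1,000,000,000,000,000 = 492.02 PB

492.02 PB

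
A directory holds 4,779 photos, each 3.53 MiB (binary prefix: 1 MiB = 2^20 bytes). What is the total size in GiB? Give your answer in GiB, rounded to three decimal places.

16.474 GiB

Total = 4,779 × 3.53 MiB = 16869.87 MiB
= 16869.87 × 1,048,576 bytes = 17,689,340,805.12 bytes
1 GiB = 1,073,741,824 bytes
17,689,340,805.12 / 1,073,741,824 = 16.474 GiB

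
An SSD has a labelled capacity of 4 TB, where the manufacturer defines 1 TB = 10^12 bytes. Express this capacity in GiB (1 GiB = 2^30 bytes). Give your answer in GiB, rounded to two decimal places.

4 TB = 4 × 10^12 bytes = 4,000,000,000,000 bytes
1 GiB = 2^30 bytes = 1,073,741,824 bytes
4,000,000,000,000 / 1,073,741,824 = 3,725.29 GiB

3,725.29 GiB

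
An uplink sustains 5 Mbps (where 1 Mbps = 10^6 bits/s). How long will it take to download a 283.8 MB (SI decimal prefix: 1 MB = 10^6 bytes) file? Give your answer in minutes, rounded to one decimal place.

283.8 MB = 283,800,000 bytes = 2,270,400,000 bits
5 Mbps = 5,000,000 bits/s
time = 2,270,400,000 / 5,000,000 = 454.08 s
454.08 s / 60 = 7.6 minutes

7.6 minutes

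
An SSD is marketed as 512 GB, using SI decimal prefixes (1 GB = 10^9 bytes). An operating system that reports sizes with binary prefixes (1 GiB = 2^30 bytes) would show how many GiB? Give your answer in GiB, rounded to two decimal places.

476.84 GiB

512 GB × 1,000,000,000 bytes/GB = 512,000,000,000 bytes
1 GiB = 1,073,741,824 bytes
512,000,000,000 / 1,073,741,824 = 476.84 GiB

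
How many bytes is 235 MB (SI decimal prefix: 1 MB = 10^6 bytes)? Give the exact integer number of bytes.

235 × 1,000,000 = 235,000,000 bytes

235,000,000 bytes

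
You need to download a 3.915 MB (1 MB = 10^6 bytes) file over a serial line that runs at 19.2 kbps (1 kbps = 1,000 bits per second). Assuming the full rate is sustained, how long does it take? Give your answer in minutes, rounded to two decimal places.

27.19 minutes

3.915 MB = 3,915,000 bytes = 31,320,000 bits
19.2 kbps = 19,200 bits/s
time = 31,320,000 / 19,200 = 1,631.250 s
1,631.250 s / 60 = 27.19 minutes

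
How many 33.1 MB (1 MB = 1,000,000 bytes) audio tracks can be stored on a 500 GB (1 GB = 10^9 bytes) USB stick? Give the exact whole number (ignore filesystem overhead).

Capacity: 500 GB = 500,000,000,000 bytes
Per item: 33.1 MB = 33,100,000 bytes
⌊500,000,000,000 / 33,100,000⌋ = 15,105

15,105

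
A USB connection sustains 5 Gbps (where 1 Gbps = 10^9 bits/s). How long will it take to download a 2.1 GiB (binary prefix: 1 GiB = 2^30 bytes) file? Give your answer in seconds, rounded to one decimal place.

2.1 GiB = 2,254,857,830.4 bytes = 18,038,862,643.2 bits
5 Gbps = 5,000,000,000 bits/s
time = 18,038,862,643.2 / 5,000,000,000 = 3.6 s

3.6 seconds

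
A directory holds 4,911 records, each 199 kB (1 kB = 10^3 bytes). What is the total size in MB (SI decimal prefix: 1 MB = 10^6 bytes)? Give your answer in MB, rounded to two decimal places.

977.29 MB

Total = 4,911 × 199 kB = 977,289 kB
= 977,289 × 1,000 bytes = 977,289,000 bytes
1 MB = 1,000,000 bytes
977,289,000 / 1,000,000 = 977.29 MB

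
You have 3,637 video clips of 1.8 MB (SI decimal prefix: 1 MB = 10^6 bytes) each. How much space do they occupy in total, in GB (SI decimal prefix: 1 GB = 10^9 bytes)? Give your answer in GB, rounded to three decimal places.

Total = 3,637 × 1.8 MB = 6546.6 MB
= 6546.6 × 1,000,000 bytes = 6,546,600,000 bytes
1 GB = 1,000,000,000 bytes
6,546,600,000 / 1,000,000,000 = 6.547 GB

6.547 GB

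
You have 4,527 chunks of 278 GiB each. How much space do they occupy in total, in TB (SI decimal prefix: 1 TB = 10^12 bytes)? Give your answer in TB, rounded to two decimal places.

Total = 4,527 × 278 GiB = 1,258,506 GiB
= 1,258,506 × 1,073,741,824 bytes = 1,351,310,527,954,944 bytes
1 TB = 1,000,000,000,000 bytes
1,351,310,527,954,944 / 1,000,000,000,000 = 1,351.31 TB

1,351.31 TB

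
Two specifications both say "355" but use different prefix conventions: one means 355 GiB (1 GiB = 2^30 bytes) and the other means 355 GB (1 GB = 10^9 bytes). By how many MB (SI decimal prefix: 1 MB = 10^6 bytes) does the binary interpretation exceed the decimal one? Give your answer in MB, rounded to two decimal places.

26,178.35 MB

355 GiB = 355 × 1,073,741,824 = 381,178,347,520 bytes
355 GB = 355 × 1,000,000,000 = 355,000,000,000 bytes
difference = 26,178,347,520 bytes
26,178,347,520 / 1,000,000 = 26,178.35 MB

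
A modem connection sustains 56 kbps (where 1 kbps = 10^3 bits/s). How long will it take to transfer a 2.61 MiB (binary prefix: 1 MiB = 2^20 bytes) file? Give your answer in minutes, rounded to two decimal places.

6.52 minutes

2.61 MiB = 2,736,783.36 bytes = 21,894,266.88 bits
56 kbps = 56,000 bits/s
time = 21,894,266.88 / 56,000 = 390.969 s
390.969 s / 60 = 6.52 minutes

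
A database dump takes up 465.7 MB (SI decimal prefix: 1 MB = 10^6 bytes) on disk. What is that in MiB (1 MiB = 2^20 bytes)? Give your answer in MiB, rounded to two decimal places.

465.7 MB = 465.7 × 10^6 bytes = 465,700,000 bytes
1 MiB = 2^20 bytes = 1,048,576 bytes
465,700,000 / 1,048,576 = 444.13 MiB

444.13 MiB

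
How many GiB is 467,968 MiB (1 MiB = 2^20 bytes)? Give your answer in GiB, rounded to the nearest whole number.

467,968 MiB = 467,968 × 2^20 bytes = 490,700,013,568 bytes
1 GiB = 2^30 bytes = 1,073,741,824 bytes
490,700,013,568 / 1,073,741,824 = 457 GiB

457 GiB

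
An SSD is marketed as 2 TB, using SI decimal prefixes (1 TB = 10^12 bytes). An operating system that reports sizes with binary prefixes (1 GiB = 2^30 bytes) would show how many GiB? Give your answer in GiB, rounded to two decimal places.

2 TB = 2 × 10^12 bytes = 2,000,000,000,000 bytes
1 GiB = 2^30 bytes = 1,073,741,824 bytes
2,000,000,000,000 / 1,073,741,824 = 1,862.65 GiB

1,862.65 GiB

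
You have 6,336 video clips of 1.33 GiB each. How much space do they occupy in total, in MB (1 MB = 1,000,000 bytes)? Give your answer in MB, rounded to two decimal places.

9,048,293.50 MB

Total = 6,336 × 1.33 GiB = 8426.88 GiB
= 8426.88 × 1,073,741,824 bytes = 9,048,293,501,829.12 bytes
1 MB = 1,000,000 bytes
9,048,293,501,829.12 / 1,000,000 = 9,048,293.50 MB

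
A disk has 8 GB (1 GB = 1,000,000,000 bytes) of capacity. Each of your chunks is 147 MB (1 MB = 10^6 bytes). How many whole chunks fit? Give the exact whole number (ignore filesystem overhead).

Capacity: 8 GB = 8,000,000,000 bytes
Per item: 147 MB = 147,000,000 bytes
⌊8,000,000,000 / 147,000,000⌋ = 54

54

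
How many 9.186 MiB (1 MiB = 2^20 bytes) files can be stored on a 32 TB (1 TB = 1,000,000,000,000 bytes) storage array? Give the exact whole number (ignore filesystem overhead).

3,322,183

Capacity: 32 TB = 32,000,000,000,000 bytes
Per item: 9.186 MiB = 9,632,219.136 bytes
⌊32,000,000,000,000 / 9,632,219.136⌋ = 3,322,183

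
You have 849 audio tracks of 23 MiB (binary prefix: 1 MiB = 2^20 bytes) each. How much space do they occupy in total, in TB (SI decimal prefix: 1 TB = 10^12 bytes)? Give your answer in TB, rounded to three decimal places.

Total = 849 × 23 MiB = 19,527 MiB
= 19,527 × 1,048,576 bytes = 20,475,543,552 bytes
1 TB = 1,000,000,000,000 bytes
20,475,543,552 / 1,000,000,000,000 = 0.020 TB

0.020 TB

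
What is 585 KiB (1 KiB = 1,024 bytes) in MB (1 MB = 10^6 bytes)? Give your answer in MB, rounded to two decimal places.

585 KiB = 585 × 2^10 bytes = 599,040 bytes
1 MB = 1,000,000 bytes
599,040 / 1,000,000 = 0.60 MB

0.60 MB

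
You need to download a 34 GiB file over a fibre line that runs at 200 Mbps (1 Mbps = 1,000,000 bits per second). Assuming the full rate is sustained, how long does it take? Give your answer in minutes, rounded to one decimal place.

34 GiB = 36,507,222,016 bytes = 292,057,776,128 bits
200 Mbps = 200,000,000 bits/s
time = 292,057,776,128 / 200,000,000 = 1,460.29 s
1,460.29 s / 60 = 24.3 minutes

24.3 minutes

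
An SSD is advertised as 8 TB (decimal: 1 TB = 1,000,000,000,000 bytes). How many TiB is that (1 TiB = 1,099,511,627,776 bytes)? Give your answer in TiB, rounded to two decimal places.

8 TB = 8 × 10^12 bytes = 8,000,000,000,000 bytes
1 TiB = 2^40 bytes = 1,099,511,627,776 bytes
8,000,000,000,000 / 1,099,511,627,776 = 7.28 TiB

7.28 TiB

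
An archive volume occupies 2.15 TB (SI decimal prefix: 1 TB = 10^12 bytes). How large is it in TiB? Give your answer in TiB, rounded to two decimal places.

2.15 TB = 2.15 × 10^12 bytes = 2,150,000,000,000 bytes
1 TiB = 2^40 bytes = 1,099,511,627,776 bytes
2,150,000,000,000 / 1,099,511,627,776 = 1.96 TiB

1.96 TiB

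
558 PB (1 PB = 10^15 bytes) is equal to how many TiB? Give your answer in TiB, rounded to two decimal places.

558 PB × 1,000,000,000,000,000 bytes/PB = 558,000,000,000,000,000 bytes
1 TiB = 1,099,511,627,776 bytes
558,000,000,000,000,000 / 1,099,511,627,776 = 507,498.04 TiB

507,498.04 TiB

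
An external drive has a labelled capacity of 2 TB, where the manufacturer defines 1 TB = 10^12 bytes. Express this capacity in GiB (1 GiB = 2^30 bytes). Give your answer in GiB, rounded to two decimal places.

2 TB × 1,000,000,000,000 bytes/TB = 2,000,000,000,000 bytes
1 GiB = 2^30 bytes = 1,073,741,824 bytes
2,000,000,000,000 / 1,073,741,824 = 1,862.65 GiB

1,862.65 GiB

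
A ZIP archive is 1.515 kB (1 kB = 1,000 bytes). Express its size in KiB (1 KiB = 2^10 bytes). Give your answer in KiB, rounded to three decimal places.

1.479 KiB

1.515 kB = 1.515 × 10^3 bytes = 1,515 bytes
1 KiB = 2^10 bytes = 1,024 bytes
1,515 / 1,024 = 1.479 KiB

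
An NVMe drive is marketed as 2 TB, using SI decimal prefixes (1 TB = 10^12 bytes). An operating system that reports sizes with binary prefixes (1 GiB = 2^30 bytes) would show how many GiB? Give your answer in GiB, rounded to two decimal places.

2 TB = 2 × 10^12 bytes = 2,000,000,000,000 bytes
1 GiB = 2^30 bytes = 1,073,741,824 bytes
2,000,000,000,000 / 1,073,741,824 = 1,862.65 GiB

1,862.65 GiB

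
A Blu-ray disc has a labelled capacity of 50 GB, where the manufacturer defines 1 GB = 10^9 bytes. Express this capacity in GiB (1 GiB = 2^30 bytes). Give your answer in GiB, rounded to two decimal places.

50 GB = 50 × 10^9 bytes = 50,000,000,000 bytes
1 GiB = 1,073,741,824 bytes
50,000,000,000 / 1,073,741,824 = 46.57 GiB

46.57 GiB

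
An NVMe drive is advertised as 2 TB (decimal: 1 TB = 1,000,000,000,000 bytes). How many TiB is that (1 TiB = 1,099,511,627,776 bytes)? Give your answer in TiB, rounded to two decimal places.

2 TB = 2 × 10^12 bytes = 2,000,000,000,000 bytes
1 TiB = 1,099,511,627,776 bytes
2,000,000,000,000 / 1,099,511,627,776 = 1.82 TiB

1.82 TiB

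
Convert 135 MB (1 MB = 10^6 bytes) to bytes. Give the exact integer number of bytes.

135 × 1,000,000 = 135,000,000 bytes  (1 MB = 10^6 bytes)

135,000,000 bytes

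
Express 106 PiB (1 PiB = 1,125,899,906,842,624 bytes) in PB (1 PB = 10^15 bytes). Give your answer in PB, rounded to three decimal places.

106 PiB = 106 × 2^50 bytes = 119,345,390,125,318,144 bytes
1 PB = 1,000,000,000,000,000 bytes
119,345,390,125,318,144 / 1,000,000,000,000,000 = 119.345 PB

119.345 PB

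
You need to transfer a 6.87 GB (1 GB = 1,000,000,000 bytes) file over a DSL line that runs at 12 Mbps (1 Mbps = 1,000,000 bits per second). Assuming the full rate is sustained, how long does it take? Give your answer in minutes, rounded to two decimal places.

76.33 minutes

6.87 GB = 6,870,000,000 bytes = 54,960,000,000 bits
12 Mbps = 12,000,000 bits/s
time = 54,960,000,000 / 12,000,000 = 4,580.000 s
4,580.000 s / 60 = 76.33 minutes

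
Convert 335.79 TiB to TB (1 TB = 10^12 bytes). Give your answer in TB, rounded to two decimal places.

369.21 TB

335.79 TiB = 335.79 × 2^40 bytes = 369,205,009,490,903.04 bytes
1 TB = 1,000,000,000,000 bytes
369,205,009,490,903.04 / 1,000,000,000,000 = 369.21 TB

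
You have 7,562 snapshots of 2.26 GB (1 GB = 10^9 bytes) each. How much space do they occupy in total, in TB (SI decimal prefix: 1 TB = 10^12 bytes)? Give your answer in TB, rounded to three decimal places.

17.090 TB

Total = 7,562 × 2.26 GB = 17090.12 GB
= 17090.12 × 1,000,000,000 bytes = 17,090,120,000,000 bytes
1 TB = 1,000,000,000,000 bytes
17,090,120,000,000 / 1,000,000,000,000 = 17.090 TB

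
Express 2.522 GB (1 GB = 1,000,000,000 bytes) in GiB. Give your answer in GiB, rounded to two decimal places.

2.35 GiB

2.522 GB = 2.522 × 10^9 bytes = 2,522,000,000 bytes
1 GiB = 2^30 bytes = 1,073,741,824 bytes
2,522,000,000 / 1,073,741,824 = 2.35 GiB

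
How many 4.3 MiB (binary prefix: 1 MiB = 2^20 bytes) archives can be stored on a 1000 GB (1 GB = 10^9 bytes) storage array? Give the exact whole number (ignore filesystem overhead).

221,784

Capacity: 1000 GB = 1,000,000,000,000 bytes
Per item: 4.3 MiB = 4,508,876.8 bytes
⌊1,000,000,000,000 / 4,508,876.8⌋ = 221,784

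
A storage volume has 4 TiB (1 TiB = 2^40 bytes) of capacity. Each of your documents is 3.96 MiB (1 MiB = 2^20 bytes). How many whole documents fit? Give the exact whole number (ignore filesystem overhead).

1,059,167

Capacity: 4 TiB = 4,398,046,511,104 bytes
Per item: 3.96 MiB = 4,152,360.96 bytes
⌊4,398,046,511,104 / 4,152,360.96⌋ = 1,059,167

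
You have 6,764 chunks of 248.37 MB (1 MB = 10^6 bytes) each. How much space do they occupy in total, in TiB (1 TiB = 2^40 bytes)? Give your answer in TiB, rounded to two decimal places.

1.53 TiB

Total = 6,764 × 248.37 MB = 1679974.68 MB
= 1679974.68 × 1,000,000 bytes = 1,679,974,680,000 bytes
1 TiB = 1,099,511,627,776 bytes
1,679,974,680,000 / 1,099,511,627,776 = 1.53 TiB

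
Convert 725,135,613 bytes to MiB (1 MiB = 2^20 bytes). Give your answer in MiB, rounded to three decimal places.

725,135,613 bytes given.
1 MiB = 2^20 bytes = 1,048,576 bytes
725,135,613 / 1,048,576 = 691.543 MiB

691.543 MiB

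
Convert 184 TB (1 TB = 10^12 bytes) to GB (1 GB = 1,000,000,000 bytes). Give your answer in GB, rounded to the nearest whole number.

184 TB × 1,000,000,000,000 bytes/TB = 184,000,000,000,000 bytes
1 GB = 1,000,000,000 bytes
184,000,000,000,000 / 1,000,000,000 = 184,000 GB

184,000 GB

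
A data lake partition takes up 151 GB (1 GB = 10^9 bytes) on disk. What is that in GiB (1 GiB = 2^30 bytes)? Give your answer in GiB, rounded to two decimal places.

140.63 GiB

151 GB × 1,000,000,000 bytes/GB = 151,000,000,000 bytes
1 GiB = 2^30 bytes = 1,073,741,824 bytes
151,000,000,000 / 1,073,741,824 = 140.63 GiB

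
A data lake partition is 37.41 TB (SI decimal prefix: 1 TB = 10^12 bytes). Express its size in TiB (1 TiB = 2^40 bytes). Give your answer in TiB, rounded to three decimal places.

37.41 TB = 37.41 × 10^12 bytes = 37,410,000,000,000 bytes
1 TiB = 1,099,511,627,776 bytes
37,410,000,000,000 / 1,099,511,627,776 = 34.024 TiB

34.024 TiB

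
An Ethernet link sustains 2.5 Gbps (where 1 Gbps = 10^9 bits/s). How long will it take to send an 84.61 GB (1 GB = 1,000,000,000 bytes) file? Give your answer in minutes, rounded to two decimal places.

84.61 GB = 84,610,000,000 bytes = 676,880,000,000 bits
2.5 Gbps = 2,500,000,000 bits/s
time = 676,880,000,000 / 2,500,000,000 = 270.752 s
270.752 s / 60 = 4.51 minutes

4.51 minutes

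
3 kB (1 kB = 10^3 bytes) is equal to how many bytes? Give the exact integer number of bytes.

3 × 1,000 = 3,000 bytes  (1 kB = 10^3 bytes)

3,000 bytes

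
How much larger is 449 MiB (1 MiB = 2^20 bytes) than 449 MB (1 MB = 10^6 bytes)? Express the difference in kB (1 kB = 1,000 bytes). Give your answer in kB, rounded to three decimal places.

21,810.624 kB

449 MiB = 449 × 1,048,576 = 470,810,624 bytes
449 MB = 449 × 1,000,000 = 449,000,000 bytes
difference = 21,810,624 bytes
21,810,624 / 1,000 = 21,810.624 kB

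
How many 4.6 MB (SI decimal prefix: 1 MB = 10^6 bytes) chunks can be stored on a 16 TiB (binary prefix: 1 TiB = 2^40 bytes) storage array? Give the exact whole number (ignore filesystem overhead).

Capacity: 16 TiB = 17,592,186,044,416 bytes
Per item: 4.6 MB = 4,600,000 bytes
⌊17,592,186,044,416 / 4,600,000⌋ = 3,824,388

3,824,388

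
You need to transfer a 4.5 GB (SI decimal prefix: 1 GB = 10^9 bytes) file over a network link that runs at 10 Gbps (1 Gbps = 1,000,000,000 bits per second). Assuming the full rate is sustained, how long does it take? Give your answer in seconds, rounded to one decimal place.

4.5 GB = 4,500,000,000 bytes = 36,000,000,000 bits
10 Gbps = 10,000,000,000 bits/s
time = 36,000,000,000 / 10,000,000,000 = 3.6 s

3.6 seconds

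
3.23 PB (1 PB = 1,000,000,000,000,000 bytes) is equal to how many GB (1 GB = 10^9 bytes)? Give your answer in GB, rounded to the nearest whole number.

3.23 PB × 1,000,000,000,000,000 bytes/PB = 3,230,000,000,000,000 bytes
1 GB = 1,000,000,000 bytes
3,230,000,000,000,000 / 1,000,000,000 = 3,230,000 GB

3,230,000 GB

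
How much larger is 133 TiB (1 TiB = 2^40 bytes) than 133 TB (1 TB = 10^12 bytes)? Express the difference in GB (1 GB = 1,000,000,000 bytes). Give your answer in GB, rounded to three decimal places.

133 TiB = 133 × 1,099,511,627,776 = 146,235,046,494,208 bytes
133 TB = 133 × 1,000,000,000,000 = 133,000,000,000,000 bytes
difference = 13,235,046,494,208 bytes
13,235,046,494,208 / 1,000,000,000 = 13,235.046 GB

13,235.046 GB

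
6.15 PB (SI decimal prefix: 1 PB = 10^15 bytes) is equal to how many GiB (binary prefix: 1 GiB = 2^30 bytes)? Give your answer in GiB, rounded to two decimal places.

6.15 PB × 1,000,000,000,000,000 bytes/PB = 6,150,000,000,000,000 bytes
1 GiB = 2^30 bytes = 1,073,741,824 bytes
6,150,000,000,000,000 / 1,073,741,824 = 5,727,633.83 GiB

5,727,633.83 GiB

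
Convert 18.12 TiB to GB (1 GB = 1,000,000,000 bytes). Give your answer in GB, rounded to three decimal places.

18.12 TiB × 1,099,511,627,776 bytes/TiB = 19,923,150,695,301.12 bytes
1 GB = 10^9 bytes = 1,000,000,000 bytes
19,923,150,695,301.12 / 1,000,000,000 = 19,923.151 GB

19,923.151 GB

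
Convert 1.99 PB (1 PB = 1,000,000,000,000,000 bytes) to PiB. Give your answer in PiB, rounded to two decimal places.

1.77 PiB

1.99 PB = 1.99 × 10^15 bytes = 1,990,000,000,000,000 bytes
1 PiB = 2^50 bytes = 1,125,899,906,842,624 bytes
1,990,000,000,000,000 / 1,125,899,906,842,624 = 1.77 PiB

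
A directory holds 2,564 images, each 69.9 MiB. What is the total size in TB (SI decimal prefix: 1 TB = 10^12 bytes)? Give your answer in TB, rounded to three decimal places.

0.188 TB

Total = 2,564 × 69.9 MiB = 179223.6 MiB
= 179223.6 × 1,048,576 bytes = 187,929,565,593.6 bytes
1 TB = 1,000,000,000,000 bytes
187,929,565,593.6 / 1,000,000,000,000 = 0.188 TB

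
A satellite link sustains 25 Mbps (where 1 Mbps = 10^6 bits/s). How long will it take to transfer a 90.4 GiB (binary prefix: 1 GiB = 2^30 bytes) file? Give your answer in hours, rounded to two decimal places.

90.4 GiB = 97,066,260,889.6 bytes = 776,530,087,116.8 bits
25 Mbps = 25,000,000 bits/s
time = 776,530,087,116.8 / 25,000,000 = 31,061.2035 s
31,061.2035 s / 3600 = 8.63 hours

8.63 hours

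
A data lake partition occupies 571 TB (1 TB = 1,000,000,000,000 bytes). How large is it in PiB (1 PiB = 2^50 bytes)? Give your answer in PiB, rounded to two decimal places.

571 TB = 571 × 10^12 bytes = 571,000,000,000,000 bytes
1 PiB = 2^50 bytes = 1,125,899,906,842,624 bytes
571,000,000,000,000 / 1,125,899,906,842,624 = 0.51 PiB

0.51 PiB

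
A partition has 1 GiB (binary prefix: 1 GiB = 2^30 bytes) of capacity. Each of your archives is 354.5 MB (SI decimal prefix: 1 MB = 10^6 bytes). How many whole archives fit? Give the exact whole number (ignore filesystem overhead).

Capacity: 1 GiB = 1,073,741,824 bytes
Per item: 354.5 MB = 354,500,000 bytes
⌊1,073,741,824 / 354,500,000⌋ = 3

3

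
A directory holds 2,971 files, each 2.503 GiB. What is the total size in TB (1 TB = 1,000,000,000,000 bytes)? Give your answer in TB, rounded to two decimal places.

Total = 2,971 × 2.503 GiB = 7436.413 GiB
= 7436.413 × 1,073,741,824 bytes = 7,984,787,658,637.312 bytes
1 TB = 1,000,000,000,000 bytes
7,984,787,658,637.312 / 1,000,000,000,000 = 7.98 TB

7.98 TB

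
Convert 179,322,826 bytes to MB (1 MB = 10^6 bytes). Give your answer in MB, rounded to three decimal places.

179.323 MB

179,322,826 bytes given.
1 MB = 1,000,000 bytes
179,322,826 / 1,000,000 = 179.323 MB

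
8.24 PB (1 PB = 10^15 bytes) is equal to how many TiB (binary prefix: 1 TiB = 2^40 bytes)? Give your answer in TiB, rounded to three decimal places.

8.24 PB = 8.24 × 10^15 bytes = 8,240,000,000,000,000 bytes
1 TiB = 1,099,511,627,776 bytes
8,240,000,000,000,000 / 1,099,511,627,776 = 7,494.236 TiB

7,494.236 TiB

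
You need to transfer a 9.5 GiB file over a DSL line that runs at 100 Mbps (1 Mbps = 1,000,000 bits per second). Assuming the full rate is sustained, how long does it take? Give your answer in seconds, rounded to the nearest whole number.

9.5 GiB = 10,200,547,328 bytes = 81,604,378,624 bits
100 Mbps = 100,000,000 bits/s
time = 81,604,378,624 / 100,000,000 = 816 s

816 seconds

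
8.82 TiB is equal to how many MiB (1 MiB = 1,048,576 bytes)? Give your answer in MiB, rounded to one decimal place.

9,248,440.3 MiB

8.82 TiB × 1,099,511,627,776 bytes/TiB = 9,697,692,556,984.32 bytes
1 MiB = 2^20 bytes = 1,048,576 bytes
9,697,692,556,984.32 / 1,048,576 = 9,248,440.3 MiB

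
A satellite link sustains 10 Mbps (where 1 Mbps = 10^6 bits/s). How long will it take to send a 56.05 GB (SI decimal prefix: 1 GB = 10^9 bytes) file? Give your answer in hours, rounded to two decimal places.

56.05 GB = 56,050,000,000 bytes = 448,400,000,000 bits
10 Mbps = 10,000,000 bits/s
time = 448,400,000,000 / 10,000,000 = 44,840.0000 s
44,840.0000 s / 3600 = 12.46 hours

12.46 hours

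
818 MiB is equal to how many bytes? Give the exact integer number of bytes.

818 × 1,048,576 = 857,735,168 bytes  (1 MiB = 2^20 bytes)

857,735,168 bytes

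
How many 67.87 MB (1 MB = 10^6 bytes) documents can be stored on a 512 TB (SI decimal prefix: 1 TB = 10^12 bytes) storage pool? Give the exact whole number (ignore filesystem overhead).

Capacity: 512 TB = 512,000,000,000,000 bytes
Per item: 67.87 MB = 67,870,000 bytes
⌊512,000,000,000,000 / 67,870,000⌋ = 7,543,833

7,543,833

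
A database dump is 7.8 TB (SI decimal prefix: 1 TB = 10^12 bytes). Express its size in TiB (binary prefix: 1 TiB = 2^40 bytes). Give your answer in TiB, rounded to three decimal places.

7.8 TB = 7.8 × 10^12 bytes = 7,800,000,000,000 bytes
1 TiB = 1,099,511,627,776 bytes
7,800,000,000,000 / 1,099,511,627,776 = 7.094 TiB

7.094 TiB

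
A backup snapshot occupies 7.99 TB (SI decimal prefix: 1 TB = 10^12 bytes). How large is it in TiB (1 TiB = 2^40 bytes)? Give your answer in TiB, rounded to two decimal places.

7.27 TiB

7.99 TB = 7.99 × 10^12 bytes = 7,990,000,000,000 bytes
1 TiB = 2^40 bytes = 1,099,511,627,776 bytes
7,990,000,000,000 / 1,099,511,627,776 = 7.27 TiB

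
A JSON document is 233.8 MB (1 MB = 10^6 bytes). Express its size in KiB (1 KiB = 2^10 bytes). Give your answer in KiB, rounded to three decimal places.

228,320.313 KiB

233.8 MB = 233.8 × 10^6 bytes = 233,800,000 bytes
1 KiB = 1,024 bytes
233,800,000 / 1,024 = 228,320.313 KiB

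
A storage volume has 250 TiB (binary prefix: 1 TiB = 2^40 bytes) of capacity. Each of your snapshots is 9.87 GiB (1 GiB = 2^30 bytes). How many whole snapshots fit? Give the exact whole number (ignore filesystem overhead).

25,937

Capacity: 250 TiB = 274,877,906,944,000 bytes
Per item: 9.87 GiB = 10,597,831,802.88 bytes
⌊274,877,906,944,000 / 10,597,831,802.88⌋ = 25,937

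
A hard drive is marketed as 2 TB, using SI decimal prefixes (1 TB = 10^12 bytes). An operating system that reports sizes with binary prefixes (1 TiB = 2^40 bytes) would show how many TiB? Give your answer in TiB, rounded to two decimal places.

1.82 TiB

2 TB = 2 × 10^12 bytes = 2,000,000,000,000 bytes
1 TiB = 1,099,511,627,776 bytes
2,000,000,000,000 / 1,099,511,627,776 = 1.82 TiB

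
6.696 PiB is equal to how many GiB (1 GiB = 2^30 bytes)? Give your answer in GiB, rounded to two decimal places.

6.696 PiB = 6.696 × 2^50 bytes = 7,539,025,776,218,210.304 bytes
1 GiB = 1,073,741,824 bytes
7,539,025,776,218,210.304 / 1,073,741,824 = 7,021,264.90 GiB

7,021,264.90 GiB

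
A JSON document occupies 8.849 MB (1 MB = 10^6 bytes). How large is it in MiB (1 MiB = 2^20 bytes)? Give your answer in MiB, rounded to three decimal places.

8.439 MiB

8.849 MB × 1,000,000 bytes/MB = 8,849,000 bytes
1 MiB = 2^20 bytes = 1,048,576 bytes
8,849,000 / 1,048,576 = 8.439 MiB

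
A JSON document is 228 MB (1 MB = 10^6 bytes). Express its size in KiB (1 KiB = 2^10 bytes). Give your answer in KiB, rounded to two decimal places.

228 MB = 228 × 10^6 bytes = 228,000,000 bytes
1 KiB = 2^10 bytes = 1,024 bytes
228,000,000 / 1,024 = 222,656.25 KiB

222,656.25 KiB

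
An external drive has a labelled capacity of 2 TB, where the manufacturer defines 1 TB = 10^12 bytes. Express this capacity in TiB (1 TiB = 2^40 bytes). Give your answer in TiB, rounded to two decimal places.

2 TB = 2 × 10^12 bytes = 2,000,000,000,000 bytes
1 TiB = 1,099,511,627,776 bytes
2,000,000,000,000 / 1,099,511,627,776 = 1.82 TiB

1.82 TiB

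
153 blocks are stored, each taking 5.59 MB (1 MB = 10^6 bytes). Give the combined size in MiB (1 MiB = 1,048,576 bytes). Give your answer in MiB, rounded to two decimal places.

Total = 153 × 5.59 MB = 855.27 MB
= 855.27 × 1,000,000 bytes = 855,270,000 bytes
1 MiB = 1,048,576 bytes
855,270,000 / 1,048,576 = 815.65 MiB

815.65 MiB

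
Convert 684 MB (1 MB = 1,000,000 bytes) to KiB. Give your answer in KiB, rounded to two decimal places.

667,968.75 KiB

684 MB × 1,000,000 bytes/MB = 684,000,000 bytes
1 KiB = 2^10 bytes = 1,024 bytes
684,000,000 / 1,024 = 667,968.75 KiB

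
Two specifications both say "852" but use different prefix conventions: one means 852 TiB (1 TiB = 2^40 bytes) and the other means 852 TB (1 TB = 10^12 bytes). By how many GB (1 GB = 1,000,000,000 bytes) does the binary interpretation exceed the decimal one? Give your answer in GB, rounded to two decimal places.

852 TiB = 852 × 1,099,511,627,776 = 936,783,906,865,152 bytes
852 TB = 852 × 1,000,000,000,000 = 852,000,000,000,000 bytes
difference = 84,783,906,865,152 bytes
84,783,906,865,152 / 1,000,000,000 = 84,783.91 GB

84,783.91 GB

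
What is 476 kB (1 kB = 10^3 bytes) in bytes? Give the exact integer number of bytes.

476,000 bytes

476 × 1,000 = 476,000 bytes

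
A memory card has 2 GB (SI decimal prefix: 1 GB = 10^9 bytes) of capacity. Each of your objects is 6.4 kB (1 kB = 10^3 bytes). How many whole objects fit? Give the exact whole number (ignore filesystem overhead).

312,500

Capacity: 2 GB = 2,000,000,000 bytes
Per item: 6.4 kB = 6,400 bytes
⌊2,000,000,000 / 6,400⌋ = 312,500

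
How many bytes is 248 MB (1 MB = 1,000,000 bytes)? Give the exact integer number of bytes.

248 × 1,000,000 = 248,000,000 bytes  (1 MB = 10^6 bytes)

248,000,000 bytes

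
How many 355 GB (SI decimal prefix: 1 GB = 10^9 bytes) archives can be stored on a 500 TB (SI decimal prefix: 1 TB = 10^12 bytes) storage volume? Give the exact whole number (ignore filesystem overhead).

1,408

Capacity: 500 TB = 500,000,000,000,000 bytes
Per item: 355 GB = 355,000,000,000 bytes
⌊500,000,000,000,000 / 355,000,000,000⌋ = 1,408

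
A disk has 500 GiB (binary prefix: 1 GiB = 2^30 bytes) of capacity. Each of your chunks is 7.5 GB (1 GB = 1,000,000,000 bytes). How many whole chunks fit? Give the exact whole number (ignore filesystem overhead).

Capacity: 500 GiB = 536,870,912,000 bytes
Per item: 7.5 GB = 7,500,000,000 bytes
⌊536,870,912,000 / 7,500,000,000⌋ = 71

71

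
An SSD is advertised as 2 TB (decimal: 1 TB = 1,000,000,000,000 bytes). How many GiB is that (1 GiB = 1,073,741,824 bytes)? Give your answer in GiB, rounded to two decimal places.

2 TB × 1,000,000,000,000 bytes/TB = 2,000,000,000,000 bytes
1 GiB = 2^30 bytes = 1,073,741,824 bytes
2,000,000,000,000 / 1,073,741,824 = 1,862.65 GiB

1,862.65 GiB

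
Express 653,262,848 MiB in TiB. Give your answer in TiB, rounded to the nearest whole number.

653,262,848 MiB = 653,262,848 × 2^20 bytes = 684,995,744,104,448 bytes
1 TiB = 2^40 bytes = 1,099,511,627,776 bytes
684,995,744,104,448 / 1,099,511,627,776 = 623 TiB

623 TiB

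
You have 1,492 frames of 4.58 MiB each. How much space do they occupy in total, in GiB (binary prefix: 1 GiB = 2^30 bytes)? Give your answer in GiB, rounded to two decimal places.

Total = 1,492 × 4.58 MiB = 6833.36 MiB
= 6833.36 × 1,048,576 bytes = 7,165,297,295.36 bytes
1 GiB = 1,073,741,824 bytes
7,165,297,295.36 / 1,073,741,824 = 6.67 GiB

6.67 GiB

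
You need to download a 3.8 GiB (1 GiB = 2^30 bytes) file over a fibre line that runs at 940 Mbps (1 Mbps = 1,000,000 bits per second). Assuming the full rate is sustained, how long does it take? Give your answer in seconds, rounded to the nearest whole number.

35 seconds

3.8 GiB = 4,080,218,931.2 bytes = 32,641,751,449.6 bits
940 Mbps = 940,000,000 bits/s
time = 32,641,751,449.6 / 940,000,000 = 35 s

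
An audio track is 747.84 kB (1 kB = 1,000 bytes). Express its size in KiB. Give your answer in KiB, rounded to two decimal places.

747.84 kB = 747.84 × 10^3 bytes = 747,840 bytes
1 KiB = 1,024 bytes
747,840 / 1,024 = 730.31 KiB

730.31 KiB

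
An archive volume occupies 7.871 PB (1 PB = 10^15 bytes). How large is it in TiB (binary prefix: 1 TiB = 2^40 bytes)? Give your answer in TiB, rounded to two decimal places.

7,158.63 TiB

7.871 PB × 1,000,000,000,000,000 bytes/PB = 7,871,000,000,000,000 bytes
1 TiB = 1,099,511,627,776 bytes
7,871,000,000,000,000 / 1,099,511,627,776 = 7,158.63 TiB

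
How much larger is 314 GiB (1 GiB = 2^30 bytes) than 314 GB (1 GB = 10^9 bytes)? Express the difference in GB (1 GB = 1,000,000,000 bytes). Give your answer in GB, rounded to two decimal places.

23.15 GB

314 GiB = 314 × 1,073,741,824 = 337,154,932,736 bytes
314 GB = 314 × 1,000,000,000 = 314,000,000,000 bytes
difference = 23,154,932,736 bytes
23,154,932,736 / 1,000,000,000 = 23.15 GB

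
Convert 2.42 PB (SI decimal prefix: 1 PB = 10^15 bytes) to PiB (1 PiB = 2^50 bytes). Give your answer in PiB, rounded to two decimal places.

2.15 PiB

2.42 PB × 1,000,000,000,000,000 bytes/PB = 2,420,000,000,000,000 bytes
1 PiB = 2^50 bytes = 1,125,899,906,842,624 bytes
2,420,000,000,000,000 / 1,125,899,906,842,624 = 2.15 PiB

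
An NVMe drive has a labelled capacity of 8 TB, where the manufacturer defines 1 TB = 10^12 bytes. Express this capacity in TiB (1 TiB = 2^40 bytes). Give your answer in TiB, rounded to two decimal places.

8 TB = 8 × 10^12 bytes = 8,000,000,000,000 bytes
1 TiB = 1,099,511,627,776 bytes
8,000,000,000,000 / 1,099,511,627,776 = 7.28 TiB

7.28 TiB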